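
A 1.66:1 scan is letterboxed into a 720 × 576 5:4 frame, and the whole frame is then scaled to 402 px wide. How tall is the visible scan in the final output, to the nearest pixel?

242 px

At 720×576 the scan is width-limited, so height = 720 / 1.660 ≈ 433.73 px.
Scaling 720 → 402 is ×0.5583, so the height becomes 433.73 × 0.5583 ≈ 242.17 px.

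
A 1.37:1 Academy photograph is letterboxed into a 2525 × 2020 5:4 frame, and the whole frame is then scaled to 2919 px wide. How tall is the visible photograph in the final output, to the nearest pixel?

At 2525×2020 the photograph is width-limited, so height = 2525 / 1.370 ≈ 1843.07 px.
The frame scales by 2919/2525 = 1.1560; 1843.07 × 1.1560 ≈ 2130.66 px.

2131 px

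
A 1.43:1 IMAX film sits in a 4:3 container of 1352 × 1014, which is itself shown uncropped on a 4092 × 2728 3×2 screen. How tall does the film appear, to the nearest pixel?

2544 px

First fit — 1.43:1 IMAX into 1352×1014 spans the width: 1352.00 × 945.45.
4:3 in 4092×2728: fills the height, so the intermediate becomes 3637.33 × 2728.00 — a scale of ×2.6903.
Applying the same ×2.6903: 945.45 → 2543.59.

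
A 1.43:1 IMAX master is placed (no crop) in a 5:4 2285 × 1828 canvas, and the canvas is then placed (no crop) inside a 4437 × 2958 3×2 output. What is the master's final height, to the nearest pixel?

1.43:1 IMAX in 2285×1828: fills the width, so the master is 2285.00 × 1597.90.
Second fit — the 5:4 canvas into 4437×2958 spans the height: 3697.50 × 2958.00 (×1.6182 from 2285×1828).
So the master's height is 1597.90 × 1.6182 ≈ 2585.66.

2586 px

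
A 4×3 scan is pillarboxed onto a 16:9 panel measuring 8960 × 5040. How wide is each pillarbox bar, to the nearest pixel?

4×3 (1.333) < 16:9 (1.778), so the scan fills the height.
That makes the image 6720.00 px wide (5040 × 4/3).
Leftover width: 8960 − 6720.00 = 2240.00 px → 1120.00 each side.

1120 px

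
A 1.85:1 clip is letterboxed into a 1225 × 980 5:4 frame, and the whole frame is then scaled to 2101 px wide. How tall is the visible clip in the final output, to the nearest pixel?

1136 px

At 1225×980 the clip is width-limited, so height = 1225 / 1.850 ≈ 662.16 px.
Resizing to 2101 px wide multiplies everything by 1.7151: 662.16 → 1135.68 px.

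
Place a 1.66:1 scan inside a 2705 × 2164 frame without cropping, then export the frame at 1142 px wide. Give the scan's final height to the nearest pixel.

688 px

In the 2705×2164 frame the scan fills the width: height = 2705 / 1.660 ≈ 1629.52 px.
Scaling 2705 → 1142 is ×0.4222, so the height becomes 1629.52 × 0.4222 ≈ 687.95 px.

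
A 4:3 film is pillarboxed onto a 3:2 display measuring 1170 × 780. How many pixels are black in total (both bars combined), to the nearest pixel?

101400 pixels

4:3 (1.333) < 3:2 (1.500), so the film fills the height.
That makes the image 1040.0000 px wide (780 × 4/3).
1170 − 1040.0000 = 130.0000 px of bars.
Bar area = 130.0000 × 780 ≈ 101400 px.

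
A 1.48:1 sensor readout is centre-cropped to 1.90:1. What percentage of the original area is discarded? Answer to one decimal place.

22.1%

1.90:1 is wider than 1.48:1, so the crop keeps the full width and trims the height.
Fraction kept = (1.480)/(1.900) ≈ 77.89%, so 22.11% is lost.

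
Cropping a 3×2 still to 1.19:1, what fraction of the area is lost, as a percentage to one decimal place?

1.19:1 is narrower than 3×2, so the crop keeps the full height and trims the width.
Fraction kept = (1.190)/(1.500) ≈ 79.33%, so 20.67% is lost.

20.7%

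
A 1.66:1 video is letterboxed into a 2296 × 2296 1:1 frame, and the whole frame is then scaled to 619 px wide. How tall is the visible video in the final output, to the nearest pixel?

Fitted into 2296×2296, the video spans the width; its height is 2296 / 1.660 ≈ 1383.13 px.
The frame scales by 619/2296 = 0.2696; 1383.13 × 0.2696 ≈ 372.89 px.

373 px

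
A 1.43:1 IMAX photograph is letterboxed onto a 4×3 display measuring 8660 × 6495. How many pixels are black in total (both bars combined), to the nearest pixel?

1.43:1 IMAX is wider than 4×3, so it spans the full width.
Content height = 8660 / 1.430 ≈ 6055.9441 px.
6495 − 6055.9441 = 439.0559 px of bars.
Bar area = 439.0559 × 8660 ≈ 3802224 px.

3802224 pixels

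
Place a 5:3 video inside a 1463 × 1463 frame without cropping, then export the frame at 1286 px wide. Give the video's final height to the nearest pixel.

772 px

At 1463×1463 the video is width-limited, so height = 1463 × 3/5 ≈ 877.80 px.
Scaling 1463 → 1286 is ×0.8790, so the height becomes 877.80 × 0.8790 ≈ 771.60 px.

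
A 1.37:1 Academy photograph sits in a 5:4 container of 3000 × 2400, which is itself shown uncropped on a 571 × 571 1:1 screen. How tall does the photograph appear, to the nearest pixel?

417 px

Inside the 3000×2400 canvas the photograph is width-limited at 3000.00 × 2189.78.
The 5:4 canvas is width-limited in 571×571, giving 571.00 × 456.80; scale factor 0.1903.
So the photograph's height is 2189.78 × 0.1903 ≈ 416.79.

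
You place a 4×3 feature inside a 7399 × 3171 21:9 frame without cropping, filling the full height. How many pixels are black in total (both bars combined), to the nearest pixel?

10055241 pixels

The feature is 3171 × 4/3 ≈ 4228.0000 px wide.
7399 − 4228.0000 = 3171.0000 px of bars.
Across the 3171-px span: 3171.0000 × 3171 ≈ 10055241 px.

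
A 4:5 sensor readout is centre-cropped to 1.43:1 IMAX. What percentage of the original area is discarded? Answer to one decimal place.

44.1%

Going from 4:5 to 1.43:1 IMAX means cutting height while keeping width.
Fraction kept = (0.800)/(1.430) ≈ 55.94%, so 44.06% is lost.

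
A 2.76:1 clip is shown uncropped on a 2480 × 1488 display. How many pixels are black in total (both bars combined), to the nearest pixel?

Since 2.760 > 1.667, the clip is width-limited.
The clip is 2480 / 2.760 ≈ 898.5507 px tall.
Black = 1488 − 898.5507 = 589.4493 px.
Across the 2480-px span: 589.4493 × 2480 ≈ 1461834 px.

1461834 pixels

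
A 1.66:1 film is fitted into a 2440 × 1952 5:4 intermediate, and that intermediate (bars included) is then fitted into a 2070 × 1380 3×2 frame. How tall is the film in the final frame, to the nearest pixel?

1.66:1 in 2440×1952: fills the width, so the film is 2440.00 × 1469.88.
Second fit — the 5:4 canvas into 2070×1380 spans the height: 1725.00 × 1380.00 (×0.7070 from 2440×1952).
The film scales with it: height 1469.88 × 0.7070 ≈ 1039.16.

1039 px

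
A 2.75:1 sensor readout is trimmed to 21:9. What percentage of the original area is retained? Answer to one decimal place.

84.8%

The height stays; only width is cut (since 21:9 is narrower than 2.75:1).
Area ratio = (2.333)/(2.750) = 84.85% retained.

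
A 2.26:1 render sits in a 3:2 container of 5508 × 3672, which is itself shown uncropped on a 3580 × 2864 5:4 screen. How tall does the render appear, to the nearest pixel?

First fit — 2.26:1 into 5508×3672 spans the width: 5508.00 × 2437.17.
Second fit — the 3:2 canvas into 3580×2864 spans the width: 3580.00 × 2386.67 (×0.6500 from 5508×3672).
The render scales with it: height 2437.17 × 0.6500 ≈ 1584.07.

1584 px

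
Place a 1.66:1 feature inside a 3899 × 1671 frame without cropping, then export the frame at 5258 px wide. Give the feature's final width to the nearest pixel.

3741 px

At 3899×1671 the feature is height-limited, so width = 1671 × 1.660 ≈ 2773.86 px.
The frame scales by 5258/3899 = 1.3486; 2773.86 × 1.3486 ≈ 3740.69 px.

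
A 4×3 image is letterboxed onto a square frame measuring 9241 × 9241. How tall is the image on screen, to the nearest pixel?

6931 px

4×3 (1.333) > square (1.000), so the image fills the width.
The image is 9241 × 3/4 ≈ 6930.75 px tall.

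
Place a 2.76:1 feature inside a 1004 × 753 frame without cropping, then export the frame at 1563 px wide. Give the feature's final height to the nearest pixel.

Fitted into 1004×753, the feature spans the width; its height is 1004 / 2.760 ≈ 363.77 px.
The frame scales by 1563/1004 = 1.5568; 363.77 × 1.5568 ≈ 566.30 px.

566 px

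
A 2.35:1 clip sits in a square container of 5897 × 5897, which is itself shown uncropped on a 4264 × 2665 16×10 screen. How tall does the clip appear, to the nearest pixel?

First fit — 2.35:1 into 5897×5897 spans the width: 5897.00 × 2509.36.
square in 4264×2665: fills the height, so the intermediate becomes 2665.00 × 2665.00 — a scale of ×0.4519.
So the clip's height is 2509.36 × 0.4519 ≈ 1134.04.

1134 px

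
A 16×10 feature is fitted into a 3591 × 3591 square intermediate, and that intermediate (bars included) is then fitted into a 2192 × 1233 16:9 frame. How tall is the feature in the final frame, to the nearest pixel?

First fit — 16×10 into 3591×3591 spans the width: 3591.00 × 2244.38.
square in 2192×1233: fills the height, so the intermediate becomes 1233.00 × 1233.00 — a scale of ×0.3434.
So the feature's height is 2244.38 × 0.3434 ≈ 770.62.

771 px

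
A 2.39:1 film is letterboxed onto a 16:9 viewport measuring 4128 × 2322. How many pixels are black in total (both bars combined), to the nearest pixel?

2455348 pixels

2.39:1 (2.390) > 16:9 (1.778), so the film fills the width.
Content height = 4128 / 2.390 ≈ 1727.1967 px.
Leftover height: 2322 − 1727.1967 = 594.8033 px.
That's 594.8033 × 4128 ≈ 2455348 black pixels.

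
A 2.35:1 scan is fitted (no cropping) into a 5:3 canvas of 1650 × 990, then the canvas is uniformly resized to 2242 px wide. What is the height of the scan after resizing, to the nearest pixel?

954 px

Fitted into 1650×990, the scan spans the width; its height is 1650 / 2.350 ≈ 702.13 px.
Scaling 1650 → 2242 is ×1.3588, so the height becomes 702.13 × 1.3588 ≈ 954.04 px.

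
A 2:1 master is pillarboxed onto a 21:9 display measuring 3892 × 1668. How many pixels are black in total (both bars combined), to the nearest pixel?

2:1 (2.000) < 21:9 (2.333), so the master fills the height.
That makes the image 3336.0000 px wide (1668 × 2/1).
3892 − 3336.0000 = 556.0000 px of bars.
That's 556.0000 × 1668 ≈ 927408 black pixels.

927408 pixels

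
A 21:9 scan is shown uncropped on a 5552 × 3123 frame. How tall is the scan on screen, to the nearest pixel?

21:9 is wider than 16×9, so it spans the full width.
Content height = 5552 × 9/21 ≈ 2379.43 px.

2379 px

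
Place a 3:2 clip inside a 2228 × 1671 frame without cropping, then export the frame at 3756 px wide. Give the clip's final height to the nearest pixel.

Fitted into 2228×1671, the clip spans the width; its height is 2228 × 2/3 ≈ 1485.33 px.
Resizing to 3756 px wide multiplies everything by 1.6858: 1485.33 → 2504.00 px.

2504 px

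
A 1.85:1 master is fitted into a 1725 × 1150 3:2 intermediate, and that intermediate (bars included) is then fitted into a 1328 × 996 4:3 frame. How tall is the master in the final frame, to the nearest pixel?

718 px

First fit — 1.85:1 into 1725×1150 spans the width: 1725.00 × 932.43.
Second fit — the 3:2 canvas into 1328×996 spans the width: 1328.00 × 885.33 (×0.7699 from 1725×1150).
Applying the same ×0.7699: 932.43 → 717.84.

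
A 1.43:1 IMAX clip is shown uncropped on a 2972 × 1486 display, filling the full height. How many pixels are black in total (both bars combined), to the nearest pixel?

1258672 pixels

The clip is 1486 × 1.430 ≈ 2124.9800 px wide.
Leftover width: 2972 − 2124.9800 = 847.0200 px.
That's 847.0200 × 1486 ≈ 1258672 black pixels.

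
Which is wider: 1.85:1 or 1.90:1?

1.90:1

1.85 and 1.9; 1.9 > 1.85.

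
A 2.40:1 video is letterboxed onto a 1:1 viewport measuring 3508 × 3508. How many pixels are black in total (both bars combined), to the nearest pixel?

7178537 pixels

Since 2.400 > 1.000, the video is width-limited.
The video is 3508 / 2.400 ≈ 1461.6667 px tall.
Black = 3508 − 1461.6667 = 2046.3333 px.
That's 2046.3333 × 3508 ≈ 7178537 black pixels.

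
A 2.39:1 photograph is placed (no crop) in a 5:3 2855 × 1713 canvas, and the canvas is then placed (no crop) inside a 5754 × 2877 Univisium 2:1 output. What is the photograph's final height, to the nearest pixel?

2006 px

First fit — 2.39:1 into 2855×1713 spans the width: 2855.00 × 1194.56.
The 5:3 canvas is height-limited in 5754×2877, giving 4795.00 × 2877.00; scale factor 1.6795.
The photograph scales with it: height 1194.56 × 1.6795 ≈ 2006.28.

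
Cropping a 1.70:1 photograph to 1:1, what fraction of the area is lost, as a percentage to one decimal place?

41.2%

Going from 1.70:1 to 1:1 means cutting width while keeping height.
Fraction kept = (1.000)/(1.700) ≈ 58.82%, so 41.18% is lost.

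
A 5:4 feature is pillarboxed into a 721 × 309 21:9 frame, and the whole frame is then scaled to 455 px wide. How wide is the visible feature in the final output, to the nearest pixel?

Fitted into 721×309, the feature spans the height; its width is 309 × 5/4 ≈ 386.25 px.
Resizing to 455 px wide multiplies everything by 0.6311: 386.25 → 243.75 px.

244 px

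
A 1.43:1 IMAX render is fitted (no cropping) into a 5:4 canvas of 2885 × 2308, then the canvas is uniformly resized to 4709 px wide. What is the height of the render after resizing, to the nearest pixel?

In the 2885×2308 frame the render fills the width: height = 2885 / 1.430 ≈ 2017.48 px.
The frame scales by 4709/2885 = 1.6322; 2017.48 × 1.6322 ≈ 3293.01 px.

3293 px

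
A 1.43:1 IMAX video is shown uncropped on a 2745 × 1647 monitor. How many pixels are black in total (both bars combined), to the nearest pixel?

Since 1.430 < 1.667, the video is height-limited.
That makes the image 2355.2100 px wide (1647 × 1.430).
2745 − 2355.2100 = 389.7900 px of bars.
Bar area = 389.7900 × 1647 ≈ 641984 px.

641984 pixels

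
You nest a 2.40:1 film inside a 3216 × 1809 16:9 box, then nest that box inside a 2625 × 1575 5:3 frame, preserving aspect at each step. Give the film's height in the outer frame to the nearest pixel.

First fit — 2.40:1 into 3216×1809 spans the width: 3216.00 × 1340.00.
Second fit — the 16:9 canvas into 2625×1575 spans the width: 2625.00 × 1476.56 (×0.8162 from 3216×1809).
So the film's height is 1340.00 × 0.8162 ≈ 1093.75.

1094 px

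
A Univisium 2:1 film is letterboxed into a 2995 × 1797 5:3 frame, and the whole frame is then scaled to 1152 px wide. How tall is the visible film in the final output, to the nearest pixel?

576 px

Fitted into 2995×1797, the film spans the width; its height is 2995 × 1/2 ≈ 1497.50 px.
Scaling 2995 → 1152 is ×0.3846, so the height becomes 1497.50 × 0.3846 ≈ 576.00 px.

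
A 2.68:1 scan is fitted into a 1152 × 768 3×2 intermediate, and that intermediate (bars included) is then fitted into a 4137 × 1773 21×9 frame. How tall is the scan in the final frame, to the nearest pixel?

First fit — 2.68:1 into 1152×768 spans the width: 1152.00 × 429.85.
The 3×2 canvas is height-limited in 4137×1773, giving 2659.50 × 1773.00; scale factor 2.3086.
So the scan's height is 429.85 × 2.3086 ≈ 992.35.

992 px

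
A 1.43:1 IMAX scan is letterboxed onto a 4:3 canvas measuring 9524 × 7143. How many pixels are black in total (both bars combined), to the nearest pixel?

1.43:1 IMAX is wider than 4:3, so it spans the full width.
The scan is 9524 / 1.430 ≈ 6660.1399 px tall.
Black = 7143 − 6660.1399 = 482.8601 px.
Across the 9524-px span: 482.8601 × 9524 ≈ 4598760 px.

4598760 pixels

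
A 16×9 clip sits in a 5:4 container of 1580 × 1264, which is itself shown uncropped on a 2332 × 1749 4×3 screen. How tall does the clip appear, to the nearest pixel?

1230 px

First fit — 16×9 into 1580×1264 spans the width: 1580.00 × 888.75.
Second fit — the 5:4 canvas into 2332×1749 spans the height: 2186.25 × 1749.00 (×1.3837 from 1580×1264).
So the clip's height is 888.75 × 1.3837 ≈ 1229.77.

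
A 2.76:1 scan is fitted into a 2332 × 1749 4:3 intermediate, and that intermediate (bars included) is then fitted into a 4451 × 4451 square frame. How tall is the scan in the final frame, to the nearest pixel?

2.76:1 in 2332×1749: fills the width, so the scan is 2332.00 × 844.93.
Second fit — the 4:3 canvas into 4451×4451 spans the width: 4451.00 × 3338.25 (×1.9087 from 2332×1749).
The scan scales with it: height 844.93 × 1.9087 ≈ 1612.68.

1613 px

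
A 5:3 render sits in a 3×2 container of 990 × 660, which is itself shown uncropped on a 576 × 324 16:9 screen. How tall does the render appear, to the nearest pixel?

292 px

Inside the 990×660 canvas the render is width-limited at 990.00 × 594.00.
3×2 in 576×324: fills the height, so the intermediate becomes 486.00 × 324.00 — a scale of ×0.4909.
So the render's height is 594.00 × 0.4909 ≈ 291.60.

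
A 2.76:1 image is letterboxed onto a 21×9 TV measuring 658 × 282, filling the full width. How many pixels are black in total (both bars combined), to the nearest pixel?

That makes the image 238.4058 px tall (658 / 2.760).
282 − 238.4058 = 43.5942 px of bars.
Bar area = 43.5942 × 658 ≈ 28685 px.

28685 pixels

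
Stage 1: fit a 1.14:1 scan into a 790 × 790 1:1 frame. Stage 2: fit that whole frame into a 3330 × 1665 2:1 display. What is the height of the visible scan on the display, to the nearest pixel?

Inside the 790×790 canvas the scan is width-limited at 790.00 × 692.98.
1:1 in 3330×1665: fills the height, so the intermediate becomes 1665.00 × 1665.00 — a scale of ×2.1076.
The scan scales with it: height 692.98 × 2.1076 ≈ 1460.53.

1461 px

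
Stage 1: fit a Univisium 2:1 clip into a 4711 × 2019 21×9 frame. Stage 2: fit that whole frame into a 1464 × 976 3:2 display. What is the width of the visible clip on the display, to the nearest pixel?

First fit — Univisium 2:1 into 4711×2019 spans the height: 4038.00 × 2019.00.
The 21×9 canvas is width-limited in 1464×976, giving 1464.00 × 627.43; scale factor 0.3108.
Applying the same ×0.3108: 4038.00 → 1254.86.

1255 px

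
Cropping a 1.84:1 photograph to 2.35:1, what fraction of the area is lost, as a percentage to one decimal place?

21.7%

The width stays; only height is cut (since 2.35:1 is wider than 1.84:1).
Area ratio = (1.840)/(2.350) = 78.30%; the remaining 21.70% is cropped out.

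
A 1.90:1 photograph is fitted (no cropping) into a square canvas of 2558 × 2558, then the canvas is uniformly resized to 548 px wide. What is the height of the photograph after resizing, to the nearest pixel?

Fitted into 2558×2558, the photograph spans the width; its height is 2558 / 1.900 ≈ 1346.32 px.
Scaling 2558 → 548 is ×0.2142, so the height becomes 1346.32 × 0.2142 ≈ 288.42 px.

288 px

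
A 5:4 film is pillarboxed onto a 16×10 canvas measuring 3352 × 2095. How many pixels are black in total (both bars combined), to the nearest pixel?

1536159 pixels

5:4 (1.250) < 16×10 (1.600), so the film fills the height.
Content width = 2095 × 5/4 ≈ 2618.7500 px.
Black = 3352 − 2618.7500 = 733.2500 px.
Across the 2095-px span: 733.2500 × 2095 ≈ 1536159 px.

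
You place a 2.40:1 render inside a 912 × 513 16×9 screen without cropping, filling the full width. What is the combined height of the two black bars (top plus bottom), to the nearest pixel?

Content height = 912 / 2.400 ≈ 380.00 px.
Leftover height: 513 − 380.00 = 133.00 px.

133 px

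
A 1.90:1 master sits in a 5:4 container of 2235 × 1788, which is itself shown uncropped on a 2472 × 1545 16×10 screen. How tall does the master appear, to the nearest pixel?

1.90:1 in 2235×1788: fills the width, so the master is 2235.00 × 1176.32.
5:4 in 2472×1545: fills the height, so the intermediate becomes 1931.25 × 1545.00 — a scale of ×0.8641.
The master scales with it: height 1176.32 × 0.8641 ≈ 1016.45.

1016 px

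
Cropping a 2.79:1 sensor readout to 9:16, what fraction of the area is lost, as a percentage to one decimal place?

Going from 2.79:1 to 9:16 means cutting width while keeping height.
Fraction kept = (0.562)/(2.790) ≈ 20.16%, so 79.84% is lost.

79.8%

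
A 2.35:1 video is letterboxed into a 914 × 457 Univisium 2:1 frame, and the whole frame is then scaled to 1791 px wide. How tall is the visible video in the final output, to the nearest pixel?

762 px

At 914×457 the video is width-limited, so height = 914 / 2.350 ≈ 388.94 px.
Resizing to 1791 px wide multiplies everything by 1.9595: 388.94 → 762.13 px.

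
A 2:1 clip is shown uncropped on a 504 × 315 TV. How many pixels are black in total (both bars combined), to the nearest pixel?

31752 pixels

2:1 (2.000) > 16×10 (1.600), so the clip fills the width.
That makes the image 252.0000 px tall (504 × 1/2).
315 − 252.0000 = 63.0000 px of bars.
That's 63.0000 × 504 ≈ 31752 black pixels.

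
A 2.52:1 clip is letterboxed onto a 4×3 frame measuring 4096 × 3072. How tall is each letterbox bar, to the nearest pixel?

Since 2.520 > 1.333, the clip is width-limited.
Content height = 4096 / 2.520 ≈ 1625.40 px.
3072 − 1625.40 = 1446.60 px of bars (723.30 each).

723 px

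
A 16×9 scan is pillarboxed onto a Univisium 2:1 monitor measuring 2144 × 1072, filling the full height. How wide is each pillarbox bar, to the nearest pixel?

119 px

That makes the image 1905.78 px wide (1072 × 16/9).
Black = 2144 − 1905.78 = 238.22 px, or 119.11 per bar.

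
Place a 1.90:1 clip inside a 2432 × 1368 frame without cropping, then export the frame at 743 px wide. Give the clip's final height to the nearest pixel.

At 2432×1368 the clip is width-limited, so height = 2432 / 1.900 ≈ 1280.00 px.
The frame scales by 743/2432 = 0.3055; 1280.00 × 0.3055 ≈ 391.05 px.

391 px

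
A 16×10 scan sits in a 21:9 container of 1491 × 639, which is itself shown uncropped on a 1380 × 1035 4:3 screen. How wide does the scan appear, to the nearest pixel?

946 px

Inside the 1491×639 canvas the scan is height-limited at 1022.40 × 639.00.
Second fit — the 21:9 canvas into 1380×1035 spans the width: 1380.00 × 591.43 (×0.9256 from 1491×639).
Applying the same ×0.9256: 1022.40 → 946.29.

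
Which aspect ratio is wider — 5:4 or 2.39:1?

5:4 = 1.25 and 2.39; 2.39 > 1.25.

2.39:1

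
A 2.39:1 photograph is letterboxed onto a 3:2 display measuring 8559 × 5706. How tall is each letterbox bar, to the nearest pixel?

1062 px

2.39:1 (2.390) > 3:2 (1.500), so the photograph fills the width.
That makes the image 3581.17 px tall (8559 / 2.390).
5706 − 3581.17 = 2124.83 px of bars (1062.41 each).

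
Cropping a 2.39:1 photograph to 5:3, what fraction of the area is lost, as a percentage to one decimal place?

30.3%

5:3 is narrower than 2.39:1, so the crop keeps the full height and trims the width.
Fraction kept = (1.667)/(2.390) ≈ 69.74%, so 30.26% is lost.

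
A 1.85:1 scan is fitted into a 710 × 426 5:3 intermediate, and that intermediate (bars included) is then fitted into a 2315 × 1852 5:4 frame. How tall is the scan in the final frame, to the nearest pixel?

1251 px

1.85:1 in 710×426: fills the width, so the scan is 710.00 × 383.78.
The 5:3 canvas is width-limited in 2315×1852, giving 2315.00 × 1389.00; scale factor 3.2606.
Applying the same ×3.2606: 383.78 → 1251.35.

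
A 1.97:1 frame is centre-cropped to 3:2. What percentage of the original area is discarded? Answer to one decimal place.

23.9%

3:2 is narrower than 1.97:1, so the crop keeps the full height and trims the width.
Area ratio = (1.500)/(1.970) = 76.14%; the remaining 23.86% is cropped out.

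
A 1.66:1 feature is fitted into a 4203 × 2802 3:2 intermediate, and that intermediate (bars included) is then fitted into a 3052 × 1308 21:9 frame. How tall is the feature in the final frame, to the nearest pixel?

1182 px

Inside the 4203×2802 canvas the feature is width-limited at 4203.00 × 2531.93.
Second fit — the 3:2 canvas into 3052×1308 spans the height: 1962.00 × 1308.00 (×0.4668 from 4203×2802).
The feature scales with it: height 2531.93 × 0.4668 ≈ 1181.93.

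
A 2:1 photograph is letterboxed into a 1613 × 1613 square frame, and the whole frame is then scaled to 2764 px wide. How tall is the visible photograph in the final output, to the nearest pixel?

1382 px

Fitted into 1613×1613, the photograph spans the width; its height is 1613 × 1/2 ≈ 806.50 px.
Resizing to 2764 px wide multiplies everything by 1.7136: 806.50 → 1382.00 px.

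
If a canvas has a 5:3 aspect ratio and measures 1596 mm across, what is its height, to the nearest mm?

958 mm

At 5:3, 1596 / 5 × 3 ≈ 957.60.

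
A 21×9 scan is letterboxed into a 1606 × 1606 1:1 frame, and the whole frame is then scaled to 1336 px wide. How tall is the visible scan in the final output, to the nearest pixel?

At 1606×1606 the scan is width-limited, so height = 1606 × 9/21 ≈ 688.29 px.
The frame scales by 1336/1606 = 0.8319; 688.29 × 0.8319 ≈ 572.57 px.

573 px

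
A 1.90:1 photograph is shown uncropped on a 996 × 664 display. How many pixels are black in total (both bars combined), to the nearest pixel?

139230 pixels

Since 1.900 > 1.500, the photograph is width-limited.
That makes the image 524.2105 px tall (996 / 1.900).
664 − 524.2105 = 139.7895 px of bars.
That's 139.7895 × 996 ≈ 139230 black pixels.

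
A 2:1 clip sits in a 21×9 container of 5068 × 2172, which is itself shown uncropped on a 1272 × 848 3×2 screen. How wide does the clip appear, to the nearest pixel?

1090 px

First fit — 2:1 into 5068×2172 spans the height: 4344.00 × 2172.00.
The 21×9 canvas is width-limited in 1272×848, giving 1272.00 × 545.14; scale factor 0.2510.
So the clip's width is 4344.00 × 0.2510 ≈ 1090.29.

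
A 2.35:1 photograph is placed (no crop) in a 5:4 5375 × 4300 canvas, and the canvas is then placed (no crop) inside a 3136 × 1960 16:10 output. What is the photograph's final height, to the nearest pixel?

1043 px

2.35:1 in 5375×4300: fills the width, so the photograph is 5375.00 × 2287.23.
The 5:4 canvas is height-limited in 3136×1960, giving 2450.00 × 1960.00; scale factor 0.4558.
Applying the same ×0.4558: 2287.23 → 1042.55.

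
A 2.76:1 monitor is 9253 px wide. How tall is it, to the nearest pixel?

3353 px

At 2.76:1, 9253 / 2.760 ≈ 3352.54.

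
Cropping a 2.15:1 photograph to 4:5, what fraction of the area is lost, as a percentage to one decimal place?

Going from 2.15:1 to 4:5 means cutting width while keeping height.
Fraction kept = (0.800)/(2.150) ≈ 37.21%, so 62.79% is lost.

62.8%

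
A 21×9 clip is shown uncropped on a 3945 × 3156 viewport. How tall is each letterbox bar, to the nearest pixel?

21×9 is wider than 5:4, so it spans the full width.
That makes the image 1690.71 px tall (3945 × 9/21).
3156 − 1690.71 = 1465.29 px of bars (732.64 each).

733 px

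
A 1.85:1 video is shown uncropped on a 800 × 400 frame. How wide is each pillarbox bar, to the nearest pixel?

1.85:1 (1.850) < Univisium 2:1 (2.000), so the video fills the height.
Content width = 400 × 1.850 ≈ 740.00 px.
800 − 740.00 = 60.00 px of bars (30.00 each).

30 px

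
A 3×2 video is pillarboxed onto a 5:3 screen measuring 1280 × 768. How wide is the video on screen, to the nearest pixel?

Since 1.500 < 1.667, the video is height-limited.
The video is 768 × 3/2 ≈ 1152.00 px wide.

1152 px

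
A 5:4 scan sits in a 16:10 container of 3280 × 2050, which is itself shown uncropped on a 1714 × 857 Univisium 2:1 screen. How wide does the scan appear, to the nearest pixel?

Inside the 3280×2050 canvas the scan is height-limited at 2562.50 × 2050.00.
16:10 in 1714×857: fills the height, so the intermediate becomes 1371.20 × 857.00 — a scale of ×0.4180.
So the scan's width is 2562.50 × 0.4180 ≈ 1071.25.

1071 px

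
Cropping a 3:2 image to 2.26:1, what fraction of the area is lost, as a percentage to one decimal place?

The width stays; only height is cut (since 2.26:1 is wider than 3:2).
Area ratio = (1.500)/(2.260) = 66.37%; the remaining 33.63% is cropped out.

33.6%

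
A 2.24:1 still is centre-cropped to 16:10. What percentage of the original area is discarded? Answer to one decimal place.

The height stays; only width is cut (since 16:10 is narrower than 2.24:1).
(1.600)/(2.240) ≈ 0.714 of the area survives, leaving 28.57% discarded.

28.6%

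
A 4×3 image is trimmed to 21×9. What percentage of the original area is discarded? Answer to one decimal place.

Going from 4×3 to 21×9 means cutting height while keeping width.
(1.333)/(2.333) ≈ 0.571 of the area survives, leaving 42.86% discarded.

42.9%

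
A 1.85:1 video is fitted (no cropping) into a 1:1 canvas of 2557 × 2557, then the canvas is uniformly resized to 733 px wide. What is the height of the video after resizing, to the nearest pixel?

396 px

At 2557×2557 the video is width-limited, so height = 2557 / 1.850 ≈ 1382.16 px.
Scaling 2557 → 733 is ×0.2867, so the height becomes 1382.16 × 0.2867 ≈ 396.22 px.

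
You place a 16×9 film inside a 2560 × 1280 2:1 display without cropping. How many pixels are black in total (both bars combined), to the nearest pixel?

16×9 (1.778) < 2:1 (2.000), so the film fills the height.
The film is 1280 × 16/9 ≈ 2275.5556 px wide.
Leftover width: 2560 − 2275.5556 = 284.4444 px.
That's 284.4444 × 1280 ≈ 364089 black pixels.

364089 pixels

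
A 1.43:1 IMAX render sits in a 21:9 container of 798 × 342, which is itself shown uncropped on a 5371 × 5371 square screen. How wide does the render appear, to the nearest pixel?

3292 px

Inside the 798×342 canvas the render is height-limited at 489.06 × 342.00.
Second fit — the 21:9 canvas into 5371×5371 spans the width: 5371.00 × 2301.86 (×6.7306 from 798×342).
The render scales with it: width 489.06 × 6.7306 ≈ 3291.66.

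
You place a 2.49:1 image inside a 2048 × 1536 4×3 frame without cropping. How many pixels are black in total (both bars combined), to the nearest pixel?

2.49:1 (2.490) > 4×3 (1.333), so the image fills the width.
That makes the image 822.4900 px tall (2048 / 2.490).
Black = 1536 − 822.4900 = 713.5100 px.
Bar area = 713.5100 × 2048 ≈ 1461269 px.

1461269 pixels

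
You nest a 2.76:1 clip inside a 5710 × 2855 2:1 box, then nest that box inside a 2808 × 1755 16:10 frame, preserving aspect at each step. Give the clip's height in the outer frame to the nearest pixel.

1017 px

First fit — 2.76:1 into 5710×2855 spans the width: 5710.00 × 2068.84.
2:1 in 2808×1755: fills the width, so the intermediate becomes 2808.00 × 1404.00 — a scale of ×0.4918.
Applying the same ×0.4918: 2068.84 → 1017.39.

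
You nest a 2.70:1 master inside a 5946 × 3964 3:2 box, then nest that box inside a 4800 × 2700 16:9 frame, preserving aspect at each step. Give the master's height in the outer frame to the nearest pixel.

1500 px

Inside the 5946×3964 canvas the master is width-limited at 5946.00 × 2202.22.
The 3:2 canvas is height-limited in 4800×2700, giving 4050.00 × 2700.00; scale factor 0.6811.
So the master's height is 2202.22 × 0.6811 ≈ 1500.00.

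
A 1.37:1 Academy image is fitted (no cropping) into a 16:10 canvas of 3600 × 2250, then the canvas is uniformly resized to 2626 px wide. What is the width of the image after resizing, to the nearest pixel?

2249 px

Fitted into 3600×2250, the image spans the height; its width is 2250 × 1.370 ≈ 3082.50 px.
Resizing to 2626 px wide multiplies everything by 0.7294: 3082.50 → 2248.51 px.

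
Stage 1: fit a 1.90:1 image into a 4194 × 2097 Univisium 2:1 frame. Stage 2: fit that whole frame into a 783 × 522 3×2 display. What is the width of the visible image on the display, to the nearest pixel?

744 px

1.90:1 in 4194×2097: fills the height, so the image is 3984.30 × 2097.00.
Univisium 2:1 in 783×522: fills the width, so the intermediate becomes 783.00 × 391.50 — a scale of ×0.1867.
So the image's width is 3984.30 × 0.1867 ≈ 743.85.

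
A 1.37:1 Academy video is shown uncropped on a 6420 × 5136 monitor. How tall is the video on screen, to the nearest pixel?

1.37:1 Academy is wider than 5:4, so it spans the full width.
Content height = 6420 / 1.370 ≈ 4686.13 px.

4686 px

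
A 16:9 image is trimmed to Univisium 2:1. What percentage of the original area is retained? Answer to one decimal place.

Going from 16:9 to Univisium 2:1 means cutting height while keeping width.
(1.778)/(2.000) ≈ 0.889 of the area survives.

88.9%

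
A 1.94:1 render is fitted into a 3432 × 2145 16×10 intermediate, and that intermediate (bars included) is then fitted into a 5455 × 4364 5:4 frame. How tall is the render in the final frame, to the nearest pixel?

2812 px

Inside the 3432×2145 canvas the render is width-limited at 3432.00 × 1769.07.
The 16×10 canvas is width-limited in 5455×4364, giving 5455.00 × 3409.38; scale factor 1.5895.
The render scales with it: height 1769.07 × 1.5895 ≈ 2811.86.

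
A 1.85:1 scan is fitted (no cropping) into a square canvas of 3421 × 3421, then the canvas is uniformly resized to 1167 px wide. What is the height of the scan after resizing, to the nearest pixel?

631 px

Fitted into 3421×3421, the scan spans the width; its height is 3421 / 1.850 ≈ 1849.19 px.
Resizing to 1167 px wide multiplies everything by 0.3411: 1849.19 → 630.81 px.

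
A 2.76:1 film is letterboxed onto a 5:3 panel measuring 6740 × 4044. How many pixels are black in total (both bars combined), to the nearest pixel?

10797285 pixels

2.76:1 is wider than 5:3, so it spans the full width.
The film is 6740 / 2.760 ≈ 2442.0290 px tall.
Leftover height: 4044 − 2442.0290 = 1601.9710 px.
Bar area = 1601.9710 × 6740 ≈ 10797285 px.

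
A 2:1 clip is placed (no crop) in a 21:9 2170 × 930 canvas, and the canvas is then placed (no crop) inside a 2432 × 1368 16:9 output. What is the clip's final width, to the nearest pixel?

2:1 in 2170×930: fills the height, so the clip is 1860.00 × 930.00.
21:9 in 2432×1368: fills the width, so the intermediate becomes 2432.00 × 1042.29 — a scale of ×1.1207.
So the clip's width is 1860.00 × 1.1207 ≈ 2084.57.

2085 px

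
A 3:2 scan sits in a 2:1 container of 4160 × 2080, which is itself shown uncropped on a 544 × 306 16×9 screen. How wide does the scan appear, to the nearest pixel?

408 px

First fit — 3:2 into 4160×2080 spans the height: 3120.00 × 2080.00.
The 2:1 canvas is width-limited in 544×306, giving 544.00 × 272.00; scale factor 0.1308.
Applying the same ×0.1308: 3120.00 → 408.00.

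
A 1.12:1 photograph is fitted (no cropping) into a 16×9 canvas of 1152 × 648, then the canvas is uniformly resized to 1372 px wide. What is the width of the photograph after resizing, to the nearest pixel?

864 px

In the 1152×648 frame the photograph fills the height: width = 648 × 1.120 ≈ 725.76 px.
Resizing to 1372 px wide multiplies everything by 1.1910: 725.76 → 864.36 px.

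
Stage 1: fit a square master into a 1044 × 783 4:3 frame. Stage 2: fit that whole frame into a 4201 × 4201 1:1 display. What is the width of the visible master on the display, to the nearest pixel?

square in 1044×783: fills the height, so the master is 783.00 × 783.00.
Second fit — the 4:3 canvas into 4201×4201 spans the width: 4201.00 × 3150.75 (×4.0239 from 1044×783).
So the master's width is 783.00 × 4.0239 ≈ 3150.75.

3151 px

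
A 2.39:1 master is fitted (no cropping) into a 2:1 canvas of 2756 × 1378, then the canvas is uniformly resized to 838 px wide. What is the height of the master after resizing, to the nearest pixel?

At 2756×1378 the master is width-limited, so height = 2756 / 2.390 ≈ 1153.14 px.
Resizing to 838 px wide multiplies everything by 0.3041: 1153.14 → 350.63 px.

351 px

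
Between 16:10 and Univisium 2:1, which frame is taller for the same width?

16:10

16:10 = 1.6 and Univisium 2:1 = 2; 2 > 1.6. The smaller width-to-height ratio is the taller frame.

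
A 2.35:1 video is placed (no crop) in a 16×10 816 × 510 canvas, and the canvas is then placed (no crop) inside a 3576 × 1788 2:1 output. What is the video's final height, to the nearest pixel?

First fit — 2.35:1 into 816×510 spans the width: 816.00 × 347.23.
Second fit — the 16×10 canvas into 3576×1788 spans the height: 2860.80 × 1788.00 (×3.5059 from 816×510).
The video scales with it: height 347.23 × 3.5059 ≈ 1217.36.

1217 px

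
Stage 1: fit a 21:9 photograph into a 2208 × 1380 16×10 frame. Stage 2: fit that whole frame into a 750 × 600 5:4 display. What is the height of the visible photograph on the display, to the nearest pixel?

21:9 in 2208×1380: fills the width, so the photograph is 2208.00 × 946.29.
Second fit — the 16×10 canvas into 750×600 spans the width: 750.00 × 468.75 (×0.3397 from 2208×1380).
The photograph scales with it: height 946.29 × 0.3397 ≈ 321.43.

321 px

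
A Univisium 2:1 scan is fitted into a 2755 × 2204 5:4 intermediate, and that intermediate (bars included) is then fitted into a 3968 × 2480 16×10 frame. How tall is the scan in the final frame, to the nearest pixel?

First fit — Univisium 2:1 into 2755×2204 spans the width: 2755.00 × 1377.50.
5:4 in 3968×2480: fills the height, so the intermediate becomes 3100.00 × 2480.00 — a scale of ×1.1252.
So the scan's height is 1377.50 × 1.1252 ≈ 1550.00.

1550 px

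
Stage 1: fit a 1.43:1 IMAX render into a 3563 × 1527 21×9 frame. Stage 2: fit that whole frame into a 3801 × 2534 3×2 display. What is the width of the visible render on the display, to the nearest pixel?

Inside the 3563×1527 canvas the render is height-limited at 2183.61 × 1527.00.
The 21×9 canvas is width-limited in 3801×2534, giving 3801.00 × 1629.00; scale factor 1.0668.
Applying the same ×1.0668: 2183.61 → 2329.47.

2329 px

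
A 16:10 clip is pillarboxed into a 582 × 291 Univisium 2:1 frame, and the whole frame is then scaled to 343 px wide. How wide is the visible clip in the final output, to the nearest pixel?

Fitted into 582×291, the clip spans the height; its width is 291 × 16/10 ≈ 465.60 px.
Scaling 582 → 343 is ×0.5893, so the width becomes 465.60 × 0.5893 ≈ 274.40 px.

274 px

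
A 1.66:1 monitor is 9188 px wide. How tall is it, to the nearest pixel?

9188 / 1.660 = 5534.94.

5535 px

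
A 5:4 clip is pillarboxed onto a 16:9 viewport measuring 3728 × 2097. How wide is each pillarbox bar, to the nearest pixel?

5:4 (1.250) < 16:9 (1.778), so the clip fills the height.
That makes the image 2621.25 px wide (2097 × 5/4).
Leftover width: 3728 − 2621.25 = 1106.75 px → 553.38 each side.

553 px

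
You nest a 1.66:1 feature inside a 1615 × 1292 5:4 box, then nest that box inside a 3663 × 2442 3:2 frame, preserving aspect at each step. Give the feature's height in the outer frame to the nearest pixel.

1839 px

Inside the 1615×1292 canvas the feature is width-limited at 1615.00 × 972.89.
Second fit — the 5:4 canvas into 3663×2442 spans the height: 3052.50 × 2442.00 (×1.8901 from 1615×1292).
The feature scales with it: height 972.89 × 1.8901 ≈ 1838.86.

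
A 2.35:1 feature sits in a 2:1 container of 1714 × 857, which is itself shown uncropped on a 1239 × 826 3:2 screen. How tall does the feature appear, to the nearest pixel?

527 px

Inside the 1714×857 canvas the feature is width-limited at 1714.00 × 729.36.
Second fit — the 2:1 canvas into 1239×826 spans the width: 1239.00 × 619.50 (×0.7229 from 1714×857).
The feature scales with it: height 729.36 × 0.7229 ≈ 527.23.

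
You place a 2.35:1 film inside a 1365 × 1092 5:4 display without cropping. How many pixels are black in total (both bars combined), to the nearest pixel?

697718 pixels

2.35:1 is wider than 5:4, so it spans the full width.
The film is 1365 / 2.350 ≈ 580.8511 px tall.
Leftover height: 1092 − 580.8511 = 511.1489 px.
That's 511.1489 × 1365 ≈ 697718 black pixels.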